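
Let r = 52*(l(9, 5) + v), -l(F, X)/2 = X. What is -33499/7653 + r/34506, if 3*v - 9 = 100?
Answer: -572718493/132037209 ≈ -4.3376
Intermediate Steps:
v = 109/3 (v = 3 + (⅓)*100 = 3 + 100/3 = 109/3 ≈ 36.333)
l(F, X) = -2*X
r = 4108/3 (r = 52*(-2*5 + 109/3) = 52*(-10 + 109/3) = 52*(79/3) = 4108/3 ≈ 1369.3)
-33499/7653 + r/34506 = -33499/7653 + (4108/3)/34506 = -33499*1/7653 + (4108/3)*(1/34506) = -33499/7653 + 2054/51759 = -572718493/132037209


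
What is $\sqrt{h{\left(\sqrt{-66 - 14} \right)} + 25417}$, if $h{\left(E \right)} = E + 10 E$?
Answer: $\sqrt{25417 + 44 i \sqrt{5}} \approx 159.43 + 0.3086 i$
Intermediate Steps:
$h{\left(E \right)} = 11 E$
$\sqrt{h{\left(\sqrt{-66 - 14} \right)} + 25417} = \sqrt{11 \sqrt{-66 - 14} + 25417} = \sqrt{11 \sqrt{-80} + 25417} = \sqrt{11 \cdot 4 i \sqrt{5} + 25417} = \sqrt{44 i \sqrt{5} + 25417} = \sqrt{25417 + 44 i \sqrt{5}}$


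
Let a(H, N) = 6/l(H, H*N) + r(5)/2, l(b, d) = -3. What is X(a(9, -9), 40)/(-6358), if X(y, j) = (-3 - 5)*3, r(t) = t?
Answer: 12/3179 ≈ 0.0037748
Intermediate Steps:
a(H, N) = ½ (a(H, N) = 6/(-3) + 5/2 = 6*(-⅓) + 5*(½) = -2 + 5/2 = ½)
X(y, j) = -24 (X(y, j) = -8*3 = -24)
X(a(9, -9), 40)/(-6358) = -24/(-6358) = -24*(-1/6358) = 12/3179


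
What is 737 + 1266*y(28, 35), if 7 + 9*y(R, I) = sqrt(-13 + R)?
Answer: -743/3 + 422*sqrt(15)/3 ≈ 297.13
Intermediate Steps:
y(R, I) = -7/9 + sqrt(-13 + R)/9
737 + 1266*y(28, 35) = 737 + 1266*(-7/9 + sqrt(-13 + 28)/9) = 737 + 1266*(-7/9 + sqrt(15)/9) = 737 + (-2954/3 + 422*sqrt(15)/3) = -743/3 + 422*sqrt(15)/3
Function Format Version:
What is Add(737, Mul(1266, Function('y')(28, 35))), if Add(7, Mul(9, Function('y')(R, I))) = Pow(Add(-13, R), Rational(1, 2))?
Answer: Add(Rational(-743, 3), Mul(Rational(422, 3), Pow(15, Rational(1, 2)))) ≈ 297.13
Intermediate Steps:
Function('y')(R, I) = Add(Rational(-7, 9), Mul(Rational(1, 9), Pow(Add(-13, R), Rational(1, 2))))
Add(737, Mul(1266, Function('y')(28, 35))) = Add(737, Mul(1266, Add(Rational(-7, 9), Mul(Rational(1, 9), Pow(Add(-13, 28), Rational(1, 2)))))) = Add(737, Mul(1266, Add(Rational(-7, 9), Mul(Rational(1, 9), Pow(15, Rational(1, 2)))))) = Add(737, Add(Rational(-2954, 3), Mul(Rational(422, 3), Pow(15, Rational(1, 2))))) = Add(Rational(-743, 3), Mul(Rational(422, 3), Pow(15, Rational(1, 2))))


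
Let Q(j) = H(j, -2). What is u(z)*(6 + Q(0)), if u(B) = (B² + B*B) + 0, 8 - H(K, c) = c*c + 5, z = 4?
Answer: 160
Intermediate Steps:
H(K, c) = 3 - c² (H(K, c) = 8 - (c*c + 5) = 8 - (c² + 5) = 8 - (5 + c²) = 8 + (-5 - c²) = 3 - c²)
Q(j) = -1 (Q(j) = 3 - 1*(-2)² = 3 - 1*4 = 3 - 4 = -1)
u(B) = 2*B² (u(B) = (B² + B²) + 0 = 2*B² + 0 = 2*B²)
u(z)*(6 + Q(0)) = (2*4²)*(6 - 1) = (2*16)*5 = 32*5 = 160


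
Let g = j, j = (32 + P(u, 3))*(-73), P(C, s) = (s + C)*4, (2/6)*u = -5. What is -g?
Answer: -1168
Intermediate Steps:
u = -15 (u = 3*(-5) = -15)
P(C, s) = 4*C + 4*s (P(C, s) = (C + s)*4 = 4*C + 4*s)
j = 1168 (j = (32 + (4*(-15) + 4*3))*(-73) = (32 + (-60 + 12))*(-73) = (32 - 48)*(-73) = -16*(-73) = 1168)
g = 1168
-g = -1*1168 = -1168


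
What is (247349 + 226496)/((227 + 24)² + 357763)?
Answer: 473845/420764 ≈ 1.1262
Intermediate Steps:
(247349 + 226496)/((227 + 24)² + 357763) = 473845/(251² + 357763) = 473845/(63001 + 357763) = 473845/420764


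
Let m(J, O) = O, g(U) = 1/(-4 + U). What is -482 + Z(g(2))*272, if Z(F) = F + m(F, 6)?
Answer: 1014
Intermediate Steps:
Z(F) = 6 + F (Z(F) = F + 6 = 6 + F)
-482 + Z(g(2))*272 = -482 + (6 + 1/(-4 + 2))*272 = -482 + (6 + 1/(-2))*272 = -482 + (6 - 1/2)*272 = -482 + (11/2)*272 = -482 + 1496 = 1014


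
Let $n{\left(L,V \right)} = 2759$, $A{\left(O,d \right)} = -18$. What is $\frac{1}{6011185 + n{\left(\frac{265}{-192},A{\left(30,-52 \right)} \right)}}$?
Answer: $\frac{1}{6013944} \approx 1.6628 \cdot 10^{-7}$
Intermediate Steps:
$\frac{1}{6011185 + n{\left(\frac{265}{-192},A{\left(30,-52 \right)} \right)}} = \frac{1}{6011185 + 2759} = \frac{1}{6013944}$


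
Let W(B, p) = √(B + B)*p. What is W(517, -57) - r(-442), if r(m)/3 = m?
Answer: 1326 - 57*√1034 ≈ -506.88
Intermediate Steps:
W(B, p) = p*√2*√B (W(B, p) = √(2*B)*p = (√2*√B)*p = p*√2*√B)
r(m) = 3*m
W(517, -57) - r(-442) = -57*√2*√517 - 3*(-442) = -57*√1034 - 1*(-1326) = -57*√1034 + 1326 = 1326 - 57*√1034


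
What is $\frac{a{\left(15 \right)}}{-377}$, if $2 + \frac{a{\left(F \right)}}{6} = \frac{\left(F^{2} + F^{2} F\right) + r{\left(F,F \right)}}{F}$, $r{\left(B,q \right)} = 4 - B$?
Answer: $- \frac{7118}{1885} \approx -3.7761$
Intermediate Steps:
$a{\left(F \right)} = -12 + \frac{6 \left(4 + F^{2} + F^{3} - F\right)}{F}$ ($a{\left(F \right)} = -12 + 6 \frac{\left(F^{2} + F^{2} F\right) - \left(-4 + F\right)}{F} = -12 + 6 \frac{\left(F^{2} + F^{3}\right) - \left(-4 + F\right)}{F} = -12 + 6 \frac{4 + F^{2} + F^{3} - F}{F} = -12 + \frac{6 \left(4 + F^{2} + F^{3} - F\right)}{F}$)
$\frac{a{\left(15 \right)}}{-377} = \frac{-18 + 6 \cdot 15 + 6 \cdot 15^{2} + \frac{24}{15}}{-377} = \left(-18 + 90 + 6 \cdot 225 + 24 \cdot \frac{1}{15}\right) \left(- \frac{1}{377}\right) = \left(-18 + 90 + 1350 + \frac{8}{5}\right) \left(- \frac{1}{377}\right) = \frac{7118}{5} \left(- \frac{1}{377}\right) = - \frac{7118}{1885}$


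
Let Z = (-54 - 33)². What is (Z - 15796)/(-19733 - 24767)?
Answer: 8227/44500 ≈ 0.18488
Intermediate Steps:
Z = 7569 (Z = (-87)² = 7569)
(Z - 15796)/(-19733 - 24767) = (7569 - 15796)/(-19733 - 24767) = -8227/(-44500) = -8227*(-1/44500) = 8227/44500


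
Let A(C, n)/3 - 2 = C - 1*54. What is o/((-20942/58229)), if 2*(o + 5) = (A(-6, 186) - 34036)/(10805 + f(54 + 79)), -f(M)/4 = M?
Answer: 1993469815/107568583 ≈ 18.532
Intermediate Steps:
f(M) = -4*M
A(C, n) = -156 + 3*C (A(C, n) = 6 + 3*(C - 1*54) = 6 + 3*(C - 54) = 6 + 3*(-54 + C) = 6 + (-162 + 3*C) = -156 + 3*C)
o = -68470/10273 (o = -5 + (((-156 + 3*(-6)) - 34036)/(10805 - 4*(54 + 79)))/2 = -5 + (((-156 - 18) - 34036)/(10805 - 4*133))/2 = -5 + ((-174 - 34036)/(10805 - 532))/2 = -5 + (-34210/10273)/2 = -5 + (-34210*1/10273)/2 = -5 + (1/2)*(-34210/10273) = -5 - 17105/10273 = -68470/10273 ≈ -6.6650)
o/((-20942/58229)) = -68470/(10273*((-20942/58229))) = -68470/(10273*((-20942*1/58229))) = -68470/(10273*(-20942/58229)) = -68470/10273*(-58229/20942) = 1993469815/107568583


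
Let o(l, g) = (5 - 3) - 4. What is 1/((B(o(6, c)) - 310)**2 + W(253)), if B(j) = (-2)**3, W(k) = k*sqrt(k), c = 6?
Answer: 101124/10209869099 - 253*sqrt(253)/10209869099 ≈ 9.5104e-6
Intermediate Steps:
o(l, g) = -2 (o(l, g) = 2 - 4 = -2)
W(k) = k**(3/2)
B(j) = -8
1/((B(o(6, c)) - 310)**2 + W(253)) = 1/((-8 - 310)**2 + 253**(3/2)) = 1/((-318)**2 + 253*sqrt(253)) = 1/(101124 + 253*sqrt(253))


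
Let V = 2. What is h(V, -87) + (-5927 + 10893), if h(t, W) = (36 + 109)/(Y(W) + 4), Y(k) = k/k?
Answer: 4995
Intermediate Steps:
Y(k) = 1
h(t, W) = 29 (h(t, W) = (36 + 109)/(1 + 4) = 145/5 = 145*(1/5) = 29)
h(V, -87) + (-5927 + 10893) = 29 + (-5927 + 10893) = 29 + 4966 = 4995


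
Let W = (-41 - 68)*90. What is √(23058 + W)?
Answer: 24*√23 ≈ 115.10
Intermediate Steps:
W = -9810 (W = -109*90 = -9810)
√(23058 + W) = √(23058 - 9810) = √13248 = 24*√23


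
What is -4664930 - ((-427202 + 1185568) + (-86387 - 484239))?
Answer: -4852670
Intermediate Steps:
-4664930 - ((-427202 + 1185568) + (-86387 - 484239)) = -4664930 - (758366 - 570626) = -4664930 - 1*187740 = -4664930 - 187740 = -4852670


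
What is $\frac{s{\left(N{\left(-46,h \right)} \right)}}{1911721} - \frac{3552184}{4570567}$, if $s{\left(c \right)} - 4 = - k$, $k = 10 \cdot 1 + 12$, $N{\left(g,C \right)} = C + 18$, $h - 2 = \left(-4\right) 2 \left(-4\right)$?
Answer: $- \frac{6790867018870}{8737648915807} \approx -0.7772$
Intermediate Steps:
$h = 34$ ($h = 2 + \left(-4\right) 2 \left(-4\right) = 2 - -32 = 2 + 32 = 34$)
$N{\left(g,C \right)} = 18 + C$
$k = 22$ ($k = 10 + 12 = 22$)
$s{\left(c \right)} = -18$ ($s{\left(c \right)} = 4 - 22 = -18$)
$\frac{s{\left(N{\left(-46,h \right)} \right)}}{1911721} - \frac{3552184}{4570567} = - \frac{18}{1911721} - \frac{3552184}{4570567} = - \frac{6790867018870}{8737648915807}$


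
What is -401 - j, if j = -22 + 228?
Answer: -607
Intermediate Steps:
j = 206
-401 - j = -401 - 1*206 = -401 - 206 = -607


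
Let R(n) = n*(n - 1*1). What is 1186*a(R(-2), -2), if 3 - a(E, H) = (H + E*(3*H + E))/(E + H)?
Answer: 4151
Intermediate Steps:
R(n) = n*(-1 + n) (R(n) = n*(n - 1) = n*(-1 + n))
a(E, H) = 3 - (H + E*(E + 3*H))/(E + H) (a(E, H) = 3 - (H + E*(3*H + E))/(E + H) = 3 - (H + E*(E + 3*H))/(E + H))
1186*a(R(-2), -2) = 1186*((-(-2*(-1 - 2))**2 + 2*(-2) + 3*(-2*(-1 - 2)) - 3*(-2*(-1 - 2))*(-2))/(-2*(-1 - 2) - 2)) = 1186*((-(-2*(-3))**2 - 4 + 3*(-2*(-3)) - 3*(-2*(-3))*(-2))/(-2*(-3) - 2)) = 1186*((-1*6**2 - 4 + 3*6 - 3*6*(-2))/(6 - 2)) = 1186*((-1*36 - 4 + 18 + 36)/4) = 1186*((-36 - 4 + 18 + 36)/4) = 1186*((1/4)*14) = 1186*(7/2) = 4151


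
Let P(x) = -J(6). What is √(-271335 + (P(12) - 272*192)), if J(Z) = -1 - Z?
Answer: 4*I*√20222 ≈ 568.82*I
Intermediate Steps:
P(x) = 7 (P(x) = -(-1 - 1*6) = -(-1 - 6) = -1*(-7) = 7)
√(-271335 + (P(12) - 272*192)) = √(-271335 + (7 - 272*192)) = √(-271335 + (7 - 52224)) = √(-271335 - 52217) = √(-323552) = 4*I*√20222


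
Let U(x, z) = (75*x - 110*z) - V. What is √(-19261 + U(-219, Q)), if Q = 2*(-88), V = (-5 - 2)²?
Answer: 5*I*√655 ≈ 127.96*I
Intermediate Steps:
V = 49 (V = (-7)² = 49)
Q = -176
U(x, z) = -49 - 110*z + 75*x (U(x, z) = (75*x - 110*z) - 1*49 = (-110*z + 75*x) - 49 = -49 - 110*z + 75*x)
√(-19261 + U(-219, Q)) = √(-19261 + (-49 - 110*(-176) + 75*(-219))) = √(-19261 + (-49 + 19360 - 16425)) = √(-19261 + 2886) = √(-16375) = 5*I*√655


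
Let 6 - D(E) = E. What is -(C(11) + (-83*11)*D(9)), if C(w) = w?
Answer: -2750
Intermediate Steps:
D(E) = 6 - E
-(C(11) + (-83*11)*D(9)) = -(11 + (-83*11)*(6 - 1*9)) = -(11 - 913*(6 - 9)) = -(11 - 913*(-3)) = -(11 + 2739) = -1*2750 = -2750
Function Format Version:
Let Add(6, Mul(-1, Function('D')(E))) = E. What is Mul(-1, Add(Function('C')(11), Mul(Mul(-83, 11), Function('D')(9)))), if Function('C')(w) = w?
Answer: -2750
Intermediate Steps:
Function('D')(E) = Add(6, Mul(-1, E))
Mul(-1, Add(Function('C')(11), Mul(Mul(-83, 11), Function('D')(9)))) = Mul(-1, Add(11, Mul(Mul(-83, 11), Add(6, Mul(-1, 9))))) = Mul(-1, Add(11, Mul(-913, Add(6, -9)))) = Mul(-1, Add(11, Mul(-913, -3))) = Mul(-1, Add(11, 2739)) = Mul(-1, 2750) = -2750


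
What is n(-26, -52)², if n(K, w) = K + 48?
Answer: 484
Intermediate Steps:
n(K, w) = 48 + K
n(-26, -52)² = (48 - 26)² = 22² = 484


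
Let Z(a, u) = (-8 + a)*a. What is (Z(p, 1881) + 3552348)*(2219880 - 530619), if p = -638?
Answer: 6697068477456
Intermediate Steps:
Z(a, u) = a*(-8 + a)
(Z(p, 1881) + 3552348)*(2219880 - 530619) = (-638*(-8 - 638) + 3552348)*(2219880 - 530619) = (-638*(-646) + 3552348)*1689261 = (412148 + 3552348)*1689261 = 3964496*1689261 = 6697068477456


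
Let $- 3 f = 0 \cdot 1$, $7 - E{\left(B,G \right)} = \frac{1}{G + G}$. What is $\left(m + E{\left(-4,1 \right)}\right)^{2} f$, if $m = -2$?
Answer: $0$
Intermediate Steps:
$E{\left(B,G \right)} = 7 - \frac{1}{2 G}$ ($E{\left(B,G \right)} = 7 - \frac{1}{G + G} = 7 - \frac{1}{2 G}$)
$f = 0$ ($f = - \frac{0 \cdot 1}{3} = \left(- \frac{1}{3}\right) 0 = 0$)
$\left(m + E{\left(-4,1 \right)}\right)^{2} f = \left(-2 + \left(7 - \frac{1}{2 \cdot 1}\right)\right)^{2} \cdot 0 = \left(-2 + \left(7 - \frac{1}{2}\right)\right)^{2} \cdot 0 = \left(-2 + \frac{13}{2}\right)^{2} \cdot 0 = \left(\frac{9}{2}\right)^{2} \cdot 0 = \frac{81}{4} \cdot 0 = 0$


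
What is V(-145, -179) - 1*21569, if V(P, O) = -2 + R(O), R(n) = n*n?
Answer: 10470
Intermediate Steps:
R(n) = n²
V(P, O) = -2 + O²
V(-145, -179) - 1*21569 = (-2 + (-179)²) - 1*21569 = (-2 + 32041) - 21569 = 32039 - 21569 = 10470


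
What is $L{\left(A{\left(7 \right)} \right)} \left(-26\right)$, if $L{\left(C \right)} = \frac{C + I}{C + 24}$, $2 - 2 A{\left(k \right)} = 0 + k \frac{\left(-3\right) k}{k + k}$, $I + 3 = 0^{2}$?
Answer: $- \frac{338}{121} \approx -2.7934$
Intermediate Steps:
$I = -3$ ($I = -3 + 0^{2} = -3 + 0 = -3$)
$A{\left(k \right)} = 1 + \frac{3 k}{4}$ ($A{\left(k \right)} = 1 - \frac{0 + k \frac{\left(-3\right) k}{k + k}}{2} = 1 - \frac{0 + k \frac{\left(-3\right) k}{2 k}}{2} = 1 - \frac{0 + k - 3 k \frac{1}{2 k}}{2} = 1 - \frac{0 + k \left(- \frac{3}{2}\right)}{2} = 1 - \frac{0 - \frac{3 k}{2}}{2} = 1 - \frac{\left(- \frac{3}{2}\right) k}{2} = 1 + \frac{3 k}{4}$)
$L{\left(C \right)} = \frac{-3 + C}{24 + C}$ ($L{\left(C \right)} = \frac{C - 3}{C + 24} = \frac{-3 + C}{24 + C}$)
$L{\left(A{\left(7 \right)} \right)} \left(-26\right) = \frac{-3 + \left(1 + \frac{3}{4} \cdot 7\right)}{24 + \left(1 + \frac{3}{4} \cdot 7\right)} \left(-26\right) = \frac{-3 + \left(1 + \frac{21}{4}\right)}{24 + \left(1 + \frac{21}{4}\right)} \left(-26\right) = \frac{-3 + \frac{25}{4}}{24 + \frac{25}{4}} \left(-26\right) = \frac{1}{\frac{121}{4}} \cdot \frac{13}{4} \left(-26\right) = \frac{4}{121} \cdot \frac{13}{4} \left(-26\right) = \frac{13}{121} \left(-26\right) = - \frac{338}{121}$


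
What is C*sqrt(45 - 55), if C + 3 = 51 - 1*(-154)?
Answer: 202*I*sqrt(10) ≈ 638.78*I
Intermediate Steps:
C = 202 (C = -3 + (51 - 1*(-154)) = -3 + (51 + 154) = -3 + 205 = 202)
C*sqrt(45 - 55) = 202*sqrt(45 - 55) = 202*sqrt(-10) = 202*(I*sqrt(10)) = 202*I*sqrt(10)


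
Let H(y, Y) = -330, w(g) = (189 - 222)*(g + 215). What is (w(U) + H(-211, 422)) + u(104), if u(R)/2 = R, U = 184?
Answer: -13289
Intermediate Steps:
w(g) = -7095 - 33*g (w(g) = -33*(215 + g) = -7095 - 33*g)
u(R) = 2*R
(w(U) + H(-211, 422)) + u(104) = ((-7095 - 33*184) - 330) + 2*104 = ((-7095 - 6072) - 330) + 208 = (-13167 - 330) + 208 = -13497 + 208 = -13289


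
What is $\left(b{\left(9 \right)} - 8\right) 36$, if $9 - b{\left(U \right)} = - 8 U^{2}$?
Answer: $23364$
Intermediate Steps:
$b{\left(U \right)} = 9 + 8 U^{2}$ ($b{\left(U \right)} = 9 - - 8 U^{2} = 9 + 8 U^{2}$)
$\left(b{\left(9 \right)} - 8\right) 36 = \left(\left(9 + 8 \cdot 9^{2}\right) - 8\right) 36 = \left(\left(9 + 8 \cdot 81\right) - 8\right) 36 = \left(\left(9 + 648\right) - 8\right) 36 = \left(657 - 8\right) 36 = 649 \cdot 36 = 23364$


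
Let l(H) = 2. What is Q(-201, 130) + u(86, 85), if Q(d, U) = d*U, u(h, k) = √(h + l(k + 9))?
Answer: -26130 + 2*√22 ≈ -26121.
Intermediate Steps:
u(h, k) = √(2 + h) (u(h, k) = √(h + 2) = √(2 + h))
Q(d, U) = U*d
Q(-201, 130) + u(86, 85) = 130*(-201) + √(2 + 86) = -26130 + √88 = -26130 + 2*√22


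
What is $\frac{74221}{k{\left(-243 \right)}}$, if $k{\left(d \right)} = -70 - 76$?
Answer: $- \frac{74221}{146} \approx -508.36$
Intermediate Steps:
$k{\left(d \right)} = -146$ ($k{\left(d \right)} = -70 - 76 = -146$)
$\frac{74221}{k{\left(-243 \right)}} = \frac{74221}{-146} = 74221 \left(- \frac{1}{146}\right) = - \frac{74221}{146}$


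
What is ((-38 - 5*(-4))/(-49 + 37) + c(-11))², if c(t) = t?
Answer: 361/4 ≈ 90.250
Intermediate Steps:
((-38 - 5*(-4))/(-49 + 37) + c(-11))² = ((-38 - 5*(-4))/(-49 + 37) - 11)² = ((-38 + 20)/(-12) - 11)² = (-18*(-1/12) - 11)² = (3/2 - 11)² = (-19/2)² = 361/4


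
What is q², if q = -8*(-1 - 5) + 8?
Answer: 3136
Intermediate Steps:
q = 56 (q = -8*(-6) + 8 = 48 + 8 = 56)
q² = 56² = 3136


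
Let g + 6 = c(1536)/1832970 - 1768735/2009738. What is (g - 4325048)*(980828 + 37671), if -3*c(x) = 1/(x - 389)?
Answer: -377285389973773054992911914/85648104988245 ≈ -4.4051e+12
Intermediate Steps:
c(x) = -1/(3*(-389 + x)) (c(x) = -1/(3*(x - 389)) = -1/(3*(-389 + x)))
g = -21802842663378062/3168979884565065 (g = -6 + (-1/(-1167 + 3*1536)/1832970 - 1768735/2009738) = -6 + (-1/(-1167 + 4608)*(1/1832970) - 1768735*1/2009738) = -6 + (-1/3441*(1/1832970) - 1768735/2009738) = -6 + (-1*1/3441*(1/1832970) - 1768735/2009738) = -6 + (-1/3441*1/1832970 - 1768735/2009738) = -6 + (-1/6307249770 - 1768735/2009738) = -6 - 2788963355987672/3168979884565065 = -21802842663378062/3168979884565065 ≈ -6.8801)
(g - 4325048)*(980828 + 37671) = (-21802842663378062/3168979884565065 - 4325048)*(980828 + 37671) = -13706011914621028626182/3168979884565065*1018499 = -377285389973773054992911914/85648104988245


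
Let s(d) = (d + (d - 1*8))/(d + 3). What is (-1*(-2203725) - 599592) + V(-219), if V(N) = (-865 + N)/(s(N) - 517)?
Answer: 89210765601/55613 ≈ 1.6041e+6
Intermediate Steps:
s(d) = (-8 + 2*d)/(3 + d) (s(d) = (d + (d - 8))/(3 + d) = (d + (-8 + d))/(3 + d) = (-8 + 2*d)/(3 + d))
V(N) = (-865 + N)/(-517 + 2*(-4 + N)/(3 + N)) (V(N) = (-865 + N)/(2*(-4 + N)/(3 + N) - 517) = (-865 + N)/(-517 + 2*(-4 + N)/(3 + N)))
(-1*(-2203725) - 599592) + V(-219) = (-1*(-2203725) - 599592) + (-865 - 219)*(3 - 219)/(-1559 - 515*(-219)) = (2203725 - 599592) - 1084*(-216)/(-1559 + 112785) = 1604133 - 1084*(-216)/111226 = 1604133 + (1/111226)*(-1084)*(-216) = 1604133 + 117072/55613 = 89210765601/55613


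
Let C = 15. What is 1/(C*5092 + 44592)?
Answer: 1/120972 ≈ 8.2664e-6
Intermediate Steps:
1/(C*5092 + 44592) = 1/(15*5092 + 44592) = 1/(76380 + 44592) = 1/120972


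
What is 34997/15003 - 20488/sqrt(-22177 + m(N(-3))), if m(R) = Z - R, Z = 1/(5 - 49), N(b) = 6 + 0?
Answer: 34997/15003 + 3152*I*sqrt(10736583)/75081 ≈ 2.3327 + 137.56*I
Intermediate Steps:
N(b) = 6
Z = -1/44 (Z = 1/(-44) = -1/44 ≈ -0.022727)
m(R) = -1/44 - R
34997/15003 - 20488/sqrt(-22177 + m(N(-3))) = 34997/15003 - 20488/sqrt(-22177 + (-1/44 - 1*6)) = 34997*(1/15003) - 20488/sqrt(-22177 + (-1/44 - 6)) = 34997/15003 - 20488/sqrt(-22177 - 265/44) = 34997/15003 - 20488*(-2*I*sqrt(10736583)/976053) = 34997/15003 - (-3152)*I*sqrt(10736583)/75081 = 34997/15003 + 3152*I*sqrt(10736583)/75081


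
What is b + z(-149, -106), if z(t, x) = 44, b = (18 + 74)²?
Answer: 8508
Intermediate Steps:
b = 8464 (b = 92² = 8464)
b + z(-149, -106) = 8464 + 44 = 8508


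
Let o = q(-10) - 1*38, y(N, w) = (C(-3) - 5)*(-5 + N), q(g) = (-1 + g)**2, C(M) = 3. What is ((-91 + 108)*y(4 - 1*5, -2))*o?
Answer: 16932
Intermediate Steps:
y(N, w) = 10 - 2*N (y(N, w) = (3 - 5)*(-5 + N) = -2*(-5 + N) = 10 - 2*N)
o = 83 (o = (-1 - 10)**2 - 1*38 = (-11)**2 - 38 = 121 - 38 = 83)
((-91 + 108)*y(4 - 1*5, -2))*o = ((-91 + 108)*(10 - 2*(4 - 1*5)))*83 = (17*(10 - 2*(4 - 5)))*83 = (17*(10 - 2*(-1)))*83 = (17*(10 + 2))*83 = (17*12)*83 = 204*83 = 16932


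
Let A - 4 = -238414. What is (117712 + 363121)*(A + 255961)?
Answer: 8439099983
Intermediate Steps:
A = -238410 (A = 4 - 238414 = -238410)
(117712 + 363121)*(A + 255961) = (117712 + 363121)*(-238410 + 255961) = 480833*17551 = 8439099983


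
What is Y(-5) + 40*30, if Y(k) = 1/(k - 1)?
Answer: 7199/6 ≈ 1199.8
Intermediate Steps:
Y(k) = 1/(-1 + k)
Y(-5) + 40*30 = 1/(-1 - 5) + 40*30 = 1/(-6) + 1200 = -1/6 + 1200 = 7199/6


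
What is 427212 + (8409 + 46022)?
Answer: 481643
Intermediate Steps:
427212 + (8409 + 46022) = 427212 + 54431 = 481643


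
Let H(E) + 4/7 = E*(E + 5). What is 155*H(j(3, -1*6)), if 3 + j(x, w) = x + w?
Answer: 5890/7 ≈ 841.43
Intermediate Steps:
j(x, w) = -3 + w + x (j(x, w) = -3 + (x + w) = -3 + (w + x) = -3 + w + x)
H(E) = -4/7 + E*(5 + E) (H(E) = -4/7 + E*(E + 5) = -4/7 + E*(5 + E))
155*H(j(3, -1*6)) = 155*(-4/7 + (-3 - 1*6 + 3)² + 5*(-3 - 1*6 + 3)) = 155*(-4/7 + (-3 - 6 + 3)² + 5*(-3 - 6 + 3)) = 155*(-4/7 + (-6)² + 5*(-6)) = 155*(-4/7 + 36 - 30) = 155*(38/7) = 5890/7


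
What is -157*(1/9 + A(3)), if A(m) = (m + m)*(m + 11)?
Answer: -118849/9 ≈ -13205.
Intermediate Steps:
A(m) = 2*m*(11 + m) (A(m) = (2*m)*(11 + m) = 2*m*(11 + m))
-157*(1/9 + A(3)) = -157*(1/9 + 2*3*(11 + 3)) = -157*(⅑ + 2*3*14) = -157*(⅑ + 84) = -157*757/9 = -118849/9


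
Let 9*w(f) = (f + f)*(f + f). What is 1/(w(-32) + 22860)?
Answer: 9/209836 ≈ 4.2891e-5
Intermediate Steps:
w(f) = 4*f**2/9 (w(f) = ((f + f)*(f + f))/9 = ((2*f)*(2*f))/9 = (4*f**2)/9 = 4*f**2/9)
1/(w(-32) + 22860) = 1/((4/9)*(-32)**2 + 22860) = 1/((4/9)*1024 + 22860) = 1/(4096/9 + 22860) = 1/(209836/9) = 9/209836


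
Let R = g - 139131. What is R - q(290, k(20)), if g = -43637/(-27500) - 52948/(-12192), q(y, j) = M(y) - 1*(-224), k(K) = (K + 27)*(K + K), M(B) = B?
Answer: -266012429021/1905000 ≈ -1.3964e+5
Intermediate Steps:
k(K) = 2*K*(27 + K) (k(K) = (27 + K)*(2*K) = 2*K*(27 + K))
q(y, j) = 224 + y (q(y, j) = y - 1*(-224) = y + 224 = 224 + y)
g = 11295979/1905000 (g = -43637*(-1/27500) - 52948*(-1/12192) = 3967/2500 + 13237/3048 = 11295979/1905000 ≈ 5.9296)
R = -265033259021/1905000 (R = 11295979/1905000 - 139131 = -265033259021/1905000 ≈ -1.3913e+5)
R - q(290, k(20)) = -265033259021/1905000 - (224 + 290) = -265033259021/1905000 - 1*514 = -265033259021/1905000 - 514 = -266012429021/1905000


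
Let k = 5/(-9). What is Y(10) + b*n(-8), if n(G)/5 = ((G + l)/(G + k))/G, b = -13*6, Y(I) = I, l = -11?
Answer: 36425/308 ≈ 118.26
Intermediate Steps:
k = -5/9 (k = 5*(-⅑) = -5/9 ≈ -0.55556)
b = -78
n(G) = 5*(-11 + G)/(G*(-5/9 + G)) (n(G) = 5*(((G - 11)/(G - 5/9))/G) = 5*(((-11 + G)/(-5/9 + G))/G) = 5*((-11 + G)/(G*(-5/9 + G))) = 5*(-11 + G)/(G*(-5/9 + G)))
Y(10) + b*n(-8) = 10 - 3510*(-11 - 8)/((-8)*(-5 + 9*(-8))) = 10 - 3510*(-1)*(-19)/(8*(-5 - 72)) = 10 - 3510*(-1)*(-19)/(8*(-77)) = 10 - 3510*(-1)*(-1)*(-19)/(8*77) = 10 - 78*(-855/616) = 10 + 33345/308 = 36425/308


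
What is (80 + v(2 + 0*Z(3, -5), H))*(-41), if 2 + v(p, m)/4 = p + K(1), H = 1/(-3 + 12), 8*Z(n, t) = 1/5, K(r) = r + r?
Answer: -3608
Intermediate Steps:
K(r) = 2*r
Z(n, t) = 1/40 (Z(n, t) = (⅛)/5 = (⅛)*(⅕) = 1/40)
H = ⅑ (H = 1/9 = ⅑ ≈ 0.11111)
v(p, m) = 4*p (v(p, m) = -8 + 4*(p + 2*1) = -8 + 4*(p + 2) = -8 + 4*(2 + p) = -8 + (8 + 4*p) = 4*p)
(80 + v(2 + 0*Z(3, -5), H))*(-41) = (80 + 4*(2 + 0*(1/40)))*(-41) = (80 + 4*(2 + 0))*(-41) = (80 + 4*2)*(-41) = (80 + 8)*(-41) = 88*(-41) = -3608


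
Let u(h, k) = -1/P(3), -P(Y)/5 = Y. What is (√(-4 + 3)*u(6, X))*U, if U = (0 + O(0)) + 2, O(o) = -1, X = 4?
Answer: I/15 ≈ 0.066667*I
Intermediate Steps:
P(Y) = -5*Y
u(h, k) = 1/15 (u(h, k) = -1/((-5*3)) = -1/(-15) = -1*(-1/15) = 1/15)
U = 1 (U = (0 - 1) + 2 = -1 + 2 = 1)
(√(-4 + 3)*u(6, X))*U = (√(-4 + 3)*(1/15))*1 = (√(-1)*(1/15))*1 = (I*(1/15))*1 = (I/15)*1 = I/15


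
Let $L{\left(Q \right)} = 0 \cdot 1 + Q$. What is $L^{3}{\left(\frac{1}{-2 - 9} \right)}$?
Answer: $- \frac{1}{1331} \approx -0.00075131$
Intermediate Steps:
$L{\left(Q \right)} = Q$ ($L{\left(Q \right)} = 0 + Q = Q$)
$L^{3}{\left(\frac{1}{-2 - 9} \right)} = \left(\frac{1}{-2 - 9}\right)^{3} = \left(\frac{1}{-11}\right)^{3} = \left(- \frac{1}{11}\right)^{3} = - \frac{1}{1331}$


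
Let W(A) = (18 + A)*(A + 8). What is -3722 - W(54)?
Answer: -8186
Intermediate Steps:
W(A) = (8 + A)*(18 + A) (W(A) = (18 + A)*(8 + A) = (8 + A)*(18 + A))
-3722 - W(54) = -3722 - (144 + 54**2 + 26*54) = -3722 - (144 + 2916 + 1404) = -3722 - 1*4464 = -3722 - 4464 = -8186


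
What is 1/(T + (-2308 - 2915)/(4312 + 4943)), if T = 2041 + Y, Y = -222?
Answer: 3085/5609874 ≈ 0.00054992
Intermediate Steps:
T = 1819 (T = 2041 - 222 = 1819)
1/(T + (-2308 - 2915)/(4312 + 4943)) = 1/(1819 + (-2308 - 2915)/(4312 + 4943)) = 1/(1819 - 5223/9255) = 1/(1819 - 5223*1/9255) = 1/(1819 - 1741/3085) = 1/(5609874/3085) = 3085/5609874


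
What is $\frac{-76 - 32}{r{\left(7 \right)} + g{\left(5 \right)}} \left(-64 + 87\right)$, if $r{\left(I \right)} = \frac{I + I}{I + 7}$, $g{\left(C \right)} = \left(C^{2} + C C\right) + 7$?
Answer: $- \frac{1242}{29} \approx -42.828$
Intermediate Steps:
$g{\left(C \right)} = 7 + 2 C^{2}$ ($g{\left(C \right)} = \left(C^{2} + C^{2}\right) + 7 = 2 C^{2} + 7 = 7 + 2 C^{2}$)
$r{\left(I \right)} = \frac{2 I}{7 + I}$
$\frac{-76 - 32}{r{\left(7 \right)} + g{\left(5 \right)}} \left(-64 + 87\right) = \frac{-76 - 32}{2 \cdot 7 \frac{1}{7 + 7} + \left(7 + 2 \cdot 5^{2}\right)} \left(-64 + 87\right) = - \frac{108}{2 \cdot 7 \cdot \frac{1}{14} + \left(7 + 2 \cdot 25\right)} 23 = - \frac{108}{2 \cdot 7 \cdot \frac{1}{14} + \left(7 + 50\right)} 23 = - \frac{108}{1 + 57} \cdot 23 = - \frac{108}{58} \cdot 23 = \left(-108\right) \frac{1}{58} \cdot 23 = \left(- \frac{54}{29}\right) 23 = - \frac{1242}{29}$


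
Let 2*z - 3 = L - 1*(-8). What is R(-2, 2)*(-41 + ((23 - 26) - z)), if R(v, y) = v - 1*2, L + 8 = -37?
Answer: 108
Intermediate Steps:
L = -45 (L = -8 - 37 = -45)
R(v, y) = -2 + v (R(v, y) = v - 2 = -2 + v)
z = -17 (z = 3/2 + (-45 - 1*(-8))/2 = 3/2 + (-45 + 8)/2 = 3/2 + (½)*(-37) = 3/2 - 37/2 = -17)
R(-2, 2)*(-41 + ((23 - 26) - z)) = (-2 - 2)*(-41 + ((23 - 26) - 1*(-17))) = -4*(-41 + (-3 + 17)) = -4*(-41 + 14) = -4*(-27) = 108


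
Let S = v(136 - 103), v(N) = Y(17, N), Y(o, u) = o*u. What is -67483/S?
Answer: -67483/561 ≈ -120.29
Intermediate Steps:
v(N) = 17*N
S = 561 (S = 17*(136 - 103) = 17*33 = 561)
-67483/S = -67483/561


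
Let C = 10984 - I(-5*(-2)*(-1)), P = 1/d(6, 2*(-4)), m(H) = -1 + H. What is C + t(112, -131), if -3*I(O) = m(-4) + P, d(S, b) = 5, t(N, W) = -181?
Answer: 54007/5 ≈ 10801.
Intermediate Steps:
P = 1/5 ≈ 0.20000
I(O) = 8/5 (I(O) = -((-1 - 4) + 1/5)/3 = -(-5 + 1/5)/3 = -1/3*(-24/5) = 8/5)
C = 54912/5 (C = 10984 - 1*8/5 = 10984 - 8/5 = 54912/5 ≈ 10982.)
C + t(112, -131) = 54912/5 - 181 = 54007/5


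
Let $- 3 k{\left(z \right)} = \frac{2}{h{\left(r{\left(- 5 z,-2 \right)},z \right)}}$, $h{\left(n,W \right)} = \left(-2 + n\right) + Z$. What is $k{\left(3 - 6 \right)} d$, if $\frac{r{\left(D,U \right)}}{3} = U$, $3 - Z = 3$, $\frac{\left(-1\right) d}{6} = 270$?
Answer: $-135$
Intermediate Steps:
$d = -1620$ ($d = \left(-6\right) 270 = -1620$)
$Z = 0$ ($Z = 3 - 3 = 0$)
$r{\left(D,U \right)} = 3 U$
$h{\left(n,W \right)} = -2 + n$ ($h{\left(n,W \right)} = \left(-2 + n\right) + 0 = -2 + n$)
$k{\left(z \right)} = \frac{1}{12}$ ($k{\left(z \right)} = - \frac{2 \frac{1}{-2 + 3 \left(-2\right)}}{3} = - \frac{2 \frac{1}{-2 - 6}}{3} = - \frac{2 \frac{1}{-8}}{3} = - \frac{2 \left(- \frac{1}{8}\right)}{3} = \left(- \frac{1}{3}\right) \left(- \frac{1}{4}\right) = \frac{1}{12}$)
$k{\left(3 - 6 \right)} d = \frac{1}{12} \left(-1620\right) = -135$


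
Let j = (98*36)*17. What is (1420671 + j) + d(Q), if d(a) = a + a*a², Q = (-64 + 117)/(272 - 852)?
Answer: 288891979485923/195112000 ≈ 1.4806e+6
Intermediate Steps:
j = 59976 (j = 3528*17 = 59976)
Q = -53/580 (Q = 53/(-580) = 53*(-1/580) = -53/580 ≈ -0.091379)
d(a) = a + a³
(1420671 + j) + d(Q) = (1420671 + 59976) + (-53/580 + (-53/580)³) = 1480647 + (-53/580 - 148877/195112000) = 1480647 - 17978077/195112000 = 288891979485923/195112000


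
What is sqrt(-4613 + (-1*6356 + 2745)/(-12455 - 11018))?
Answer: I*sqrt(2541593954874)/23473 ≈ 67.918*I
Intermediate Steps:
sqrt(-4613 + (-1*6356 + 2745)/(-12455 - 11018)) = sqrt(-4613 + (-6356 + 2745)/(-23473)) = sqrt(-4613 - 3611*(-1/23473)) = sqrt(-4613 + 3611/23473) = sqrt(-108277338/23473) = I*sqrt(2541593954874)/23473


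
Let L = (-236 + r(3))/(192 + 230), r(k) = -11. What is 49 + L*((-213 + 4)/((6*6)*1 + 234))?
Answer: 5634683/113940 ≈ 49.453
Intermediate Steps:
L = -247/422 (L = (-236 - 11)/(192 + 230) = -247/422 ≈ -0.58531)
49 + L*((-213 + 4)/((6*6)*1 + 234)) = 49 - 247*(-213 + 4)/(422*((6*6)*1 + 234)) = 49 - (-51623)/(422*(36*1 + 234)) = 49 - (-51623)/(422*(36 + 234)) = 49 - (-51623)/(422*270) = 49 - 247/422*(-209/270) = 49 + 51623/113940 = 5634683/113940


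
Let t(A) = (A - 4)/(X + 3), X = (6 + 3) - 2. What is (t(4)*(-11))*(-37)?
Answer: 0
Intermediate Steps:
X = 7 (X = 9 - 2 = 7)
t(A) = -2/5 + A/10 (t(A) = (A - 4)/(7 + 3) = (-4 + A)/10 = (-4 + A)*(1/10) = -2/5 + A/10)
(t(4)*(-11))*(-37) = ((-2/5 + (1/10)*4)*(-11))*(-37) = ((-2/5 + 2/5)*(-11))*(-37) = (0*(-11))*(-37) = 0*(-37) = 0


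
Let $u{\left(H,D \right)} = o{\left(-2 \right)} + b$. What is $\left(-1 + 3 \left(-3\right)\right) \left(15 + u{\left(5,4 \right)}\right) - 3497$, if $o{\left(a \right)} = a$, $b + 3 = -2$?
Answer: $-3577$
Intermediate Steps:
$b = -5$ ($b = -3 - 2 = -5$)
$u{\left(H,D \right)} = -7$ ($u{\left(H,D \right)} = -2 - 5 = -7$)
$\left(-1 + 3 \left(-3\right)\right) \left(15 + u{\left(5,4 \right)}\right) - 3497 = \left(-1 + 3 \left(-3\right)\right) \left(15 - 7\right) - 3497 = \left(-1 - 9\right) 8 - 3497 = \left(-10\right) 8 - 3497 = -80 - 3497 = -3577$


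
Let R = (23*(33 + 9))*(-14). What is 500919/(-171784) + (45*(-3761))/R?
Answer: 1858262877/193600568 ≈ 9.5984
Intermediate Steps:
R = -13524 (R = (23*42)*(-14) = 966*(-14) = -13524)
500919/(-171784) + (45*(-3761))/R = 500919/(-171784) + (45*(-3761))/(-13524) = 500919*(-1/171784) - 169245*(-1/13524) = -500919/171784 + 56415/4508 = 1858262877/193600568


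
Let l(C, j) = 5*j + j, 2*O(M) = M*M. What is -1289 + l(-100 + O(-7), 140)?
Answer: -449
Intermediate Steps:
O(M) = M**2/2 (O(M) = (M*M)/2 = M**2/2)
l(C, j) = 6*j
-1289 + l(-100 + O(-7), 140) = -1289 + 6*140 = -1289 + 840 = -449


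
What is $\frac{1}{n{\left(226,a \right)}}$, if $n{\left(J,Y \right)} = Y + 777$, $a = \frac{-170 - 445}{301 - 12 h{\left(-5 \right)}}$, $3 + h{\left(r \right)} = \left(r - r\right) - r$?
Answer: $\frac{277}{214614} \approx 0.0012907$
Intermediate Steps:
$h{\left(r \right)} = -3 - r$ ($h{\left(r \right)} = -3 + \left(\left(r - r\right) - r\right) = -3 + \left(0 - r\right) = -3 - r$)
$a = - \frac{615}{277}$ ($a = \frac{-170 - 445}{301 - 12 \left(-3 - -5\right)} = - \frac{615}{301 - 12 \left(-3 + 5\right)} = - \frac{615}{301 - 24} = - \frac{615}{277} \approx -2.2202$)
$n{\left(J,Y \right)} = 777 + Y$
$\frac{1}{n{\left(226,a \right)}} = \frac{1}{777 - \frac{615}{277}} = \frac{1}{\frac{214614}{277}} = \frac{277}{214614}$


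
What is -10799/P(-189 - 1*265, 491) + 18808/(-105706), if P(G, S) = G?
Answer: 566490131/23995262 ≈ 23.608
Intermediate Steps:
-10799/P(-189 - 1*265, 491) + 18808/(-105706) = -10799/(-189 - 1*265) + 18808/(-105706) = -10799/(-189 - 265) + 18808*(-1/105706) = -10799/(-454) - 9404/52853 = -10799*(-1/454) - 9404/52853 = 10799/454 - 9404/52853 = 566490131/23995262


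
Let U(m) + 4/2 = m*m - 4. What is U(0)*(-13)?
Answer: 78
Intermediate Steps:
U(m) = -6 + m² (U(m) = -2 + (m*m - 4) = -2 + (m² - 4) = -2 + (-4 + m²) = -6 + m²)
U(0)*(-13) = (-6 + 0²)*(-13) = (-6 + 0)*(-13) = -6*(-13) = 78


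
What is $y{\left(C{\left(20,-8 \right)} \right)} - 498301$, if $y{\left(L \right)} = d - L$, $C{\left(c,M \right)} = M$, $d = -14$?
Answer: $-498307$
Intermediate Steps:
$y{\left(L \right)} = -14 - L$
$y{\left(C{\left(20,-8 \right)} \right)} - 498301 = \left(-14 - -8\right) - 498301 = \left(-14 + 8\right) - 498301 = -6 - 498301 = -498307$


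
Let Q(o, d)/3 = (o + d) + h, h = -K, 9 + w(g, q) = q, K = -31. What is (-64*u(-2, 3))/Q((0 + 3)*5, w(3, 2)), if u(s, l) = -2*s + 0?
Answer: -256/117 ≈ -2.1880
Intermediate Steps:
w(g, q) = -9 + q
h = 31 (h = -1*(-31) = 31)
u(s, l) = -2*s
Q(o, d) = 93 + 3*d + 3*o (Q(o, d) = 3*((o + d) + 31) = 3*((d + o) + 31) = 3*(31 + d + o) = 93 + 3*d + 3*o)
(-64*u(-2, 3))/Q((0 + 3)*5, w(3, 2)) = (-(-128)*(-2))/(93 + 3*(-9 + 2) + 3*((0 + 3)*5)) = (-64*4)/(93 + 3*(-7) + 3*(3*5)) = -256/(93 - 21 + 3*15) = -256/(93 - 21 + 45) = -256/117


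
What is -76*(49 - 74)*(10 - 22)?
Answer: -22800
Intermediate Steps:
-76*(49 - 74)*(10 - 22) = -(-1900)*(-12) = -76*300 = -22800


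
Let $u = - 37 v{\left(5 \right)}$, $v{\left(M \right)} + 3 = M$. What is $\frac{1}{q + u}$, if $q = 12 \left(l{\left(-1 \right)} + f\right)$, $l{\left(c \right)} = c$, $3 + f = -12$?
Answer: $- \frac{1}{266} \approx -0.0037594$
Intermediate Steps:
$f = -15$ ($f = -3 - 12 = -15$)
$v{\left(M \right)} = -3 + M$
$q = -192$ ($q = 12 \left(-1 - 15\right) = 12 \left(-16\right) = -192$)
$u = -74$ ($u = - 37 \left(-3 + 5\right) = \left(-37\right) 2 = -74$)
$\frac{1}{q + u} = \frac{1}{-192 - 74} = \frac{1}{-266} = - \frac{1}{266}$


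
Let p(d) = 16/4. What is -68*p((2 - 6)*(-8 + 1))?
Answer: -272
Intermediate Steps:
p(d) = 4 (p(d) = 16*(¼) = 4)
-68*p((2 - 6)*(-8 + 1)) = -68*4 = -272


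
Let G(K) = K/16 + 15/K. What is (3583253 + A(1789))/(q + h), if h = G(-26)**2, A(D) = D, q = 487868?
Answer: 12925271424/1758944243 ≈ 7.3483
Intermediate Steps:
G(K) = 15/K + K/16 (G(K) = K*(1/16) + 15/K = K/16 + 15/K = 15/K + K/16)
h = 52441/10816 (h = (15/(-26) + (1/16)*(-26))**2 = (15*(-1/26) - 13/8)**2 = (-15/26 - 13/8)**2 = (-229/104)**2 = 52441/10816 ≈ 4.8485)
(3583253 + A(1789))/(q + h) = (3583253 + 1789)/(487868 + 52441/10816) = 3585042/(5276832729/10816) = 3585042*(10816/5276832729) = 12925271424/1758944243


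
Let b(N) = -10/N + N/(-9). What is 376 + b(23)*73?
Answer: 32645/207 ≈ 157.71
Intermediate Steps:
b(N) = -10/N - N/9 (b(N) = -10/N + N*(-1/9) = -10/N - N/9)
376 + b(23)*73 = 376 + (-10/23 - 1/9*23)*73 = 376 + (-10*1/23 - 23/9)*73 = 376 + (-10/23 - 23/9)*73 = 376 - 619/207*73 = 376 - 45187/207 = 32645/207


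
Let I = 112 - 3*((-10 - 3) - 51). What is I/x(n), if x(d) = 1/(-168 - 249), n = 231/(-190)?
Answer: -126768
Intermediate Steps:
n = -231/190 (n = 231*(-1/190) = -231/190 ≈ -1.2158)
x(d) = -1/417 (x(d) = 1/(-417) = -1/417)
I = 304 (I = 112 - 3*(-13 - 51) = 112 - 3*(-64) = 112 + 192 = 304)
I/x(n) = 304/(-1/417) = 304*(-417) = -126768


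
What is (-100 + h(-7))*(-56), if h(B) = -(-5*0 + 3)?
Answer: 5768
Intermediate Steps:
h(B) = -3 (h(B) = -(0 + 3) = -1*3 = -3)
(-100 + h(-7))*(-56) = (-100 - 3)*(-56) = -103*(-56) = 5768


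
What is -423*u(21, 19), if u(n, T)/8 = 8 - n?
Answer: 43992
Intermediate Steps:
u(n, T) = 64 - 8*n (u(n, T) = 8*(8 - n) = 64 - 8*n)
-423*u(21, 19) = -423*(64 - 8*21) = -423*(64 - 168) = -423*(-104) = 43992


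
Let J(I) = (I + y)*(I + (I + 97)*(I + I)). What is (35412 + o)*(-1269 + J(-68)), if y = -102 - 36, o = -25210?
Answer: 8418721006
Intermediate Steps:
y = -138
J(I) = (-138 + I)*(I + 2*I*(97 + I)) (J(I) = (I - 138)*(I + (I + 97)*(I + I)) = (-138 + I)*(I + (97 + I)*(2*I)) = (-138 + I)*(I + 2*I*(97 + I)))
(35412 + o)*(-1269 + J(-68)) = (35412 - 25210)*(-1269 - 68*(-26910 - 81*(-68) + 2*(-68)²)) = 10202*(-1269 - 68*(-26910 + 5508 + 2*4624)) = 10202*(-1269 - 68*(-26910 + 5508 + 9248)) = 10202*(-1269 - 68*(-12154)) = 10202*(-1269 + 826472) = 10202*825203 = 8418721006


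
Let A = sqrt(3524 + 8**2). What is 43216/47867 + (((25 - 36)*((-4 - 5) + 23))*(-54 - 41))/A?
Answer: 43216/47867 + 7315*sqrt(897)/897 ≈ 245.14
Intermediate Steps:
A = 2*sqrt(897) (A = sqrt(3524 + 64) = sqrt(3588) = 2*sqrt(897) ≈ 59.900)
43216/47867 + (((25 - 36)*((-4 - 5) + 23))*(-54 - 41))/A = 43216/47867 + (((25 - 36)*((-4 - 5) + 23))*(-54 - 41))/((2*sqrt(897))) = 43216*(1/47867) + (-11*(-9 + 23)*(-95))*(sqrt(897)/1794) = 43216/47867 + (-11*14*(-95))*(sqrt(897)/1794) = 43216/47867 + (-154*(-95))*(sqrt(897)/1794) = 43216/47867 + 14630*(sqrt(897)/1794) = 43216/47867 + 7315*sqrt(897)/897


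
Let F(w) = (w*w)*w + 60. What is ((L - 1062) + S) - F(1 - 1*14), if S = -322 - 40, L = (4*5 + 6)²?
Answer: 1389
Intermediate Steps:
L = 676 (L = (20 + 6)² = 26² = 676)
F(w) = 60 + w³ (F(w) = w²*w + 60 = w³ + 60 = 60 + w³)
S = -362
((L - 1062) + S) - F(1 - 1*14) = ((676 - 1062) - 362) - (60 + (1 - 1*14)³) = (-386 - 362) - (60 + (1 - 14)³) = -748 - (60 + (-13)³) = -748 - (60 - 2197) = -748 - 1*(-2137) = -748 + 2137 = 1389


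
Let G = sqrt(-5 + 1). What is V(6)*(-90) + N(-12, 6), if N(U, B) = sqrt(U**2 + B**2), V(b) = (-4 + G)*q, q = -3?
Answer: -1080 + 6*sqrt(5) + 540*I ≈ -1066.6 + 540.0*I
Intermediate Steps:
G = 2*I (G = sqrt(-4) = 2*I ≈ 2.0*I)
V(b) = 12 - 6*I (V(b) = (-4 + 2*I)*(-3) = 12 - 6*I)
N(U, B) = sqrt(B**2 + U**2)
V(6)*(-90) + N(-12, 6) = (12 - 6*I)*(-90) + sqrt(6**2 + (-12)**2) = (-1080 + 540*I) + sqrt(36 + 144) = (-1080 + 540*I) + sqrt(180) = (-1080 + 540*I) + 6*sqrt(5) = -1080 + 6*sqrt(5) + 540*I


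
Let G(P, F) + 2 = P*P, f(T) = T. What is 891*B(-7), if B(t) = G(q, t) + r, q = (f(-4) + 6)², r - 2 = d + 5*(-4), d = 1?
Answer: -2673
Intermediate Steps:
r = -17 (r = 2 + (1 + 5*(-4)) = 2 + (1 - 20) = 2 - 19 = -17)
q = 4 (q = (-4 + 6)² = 2² = 4)
G(P, F) = -2 + P² (G(P, F) = -2 + P*P = -2 + P²)
B(t) = -3 (B(t) = (-2 + 4²) - 17 = (-2 + 16) - 17 = 14 - 17 = -3)
891*B(-7) = 891*(-3) = -2673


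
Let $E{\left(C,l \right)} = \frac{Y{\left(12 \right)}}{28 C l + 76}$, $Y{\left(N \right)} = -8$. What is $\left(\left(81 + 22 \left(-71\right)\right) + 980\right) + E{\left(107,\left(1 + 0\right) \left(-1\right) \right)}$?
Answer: $- \frac{182864}{365} \approx -501.0$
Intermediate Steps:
$E{\left(C,l \right)} = - \frac{8}{76 + 28 C l}$ ($E{\left(C,l \right)} = - \frac{8}{28 C l + 76} = - \frac{8}{76 + 28 C l}$)
$\left(\left(81 + 22 \left(-71\right)\right) + 980\right) + E{\left(107,\left(1 + 0\right) \left(-1\right) \right)} = \left(\left(81 + 22 \left(-71\right)\right) + 980\right) - \frac{2}{19 + 7 \cdot 107 \left(1 + 0\right) \left(-1\right)} = \left(\left(81 - 1562\right) + 980\right) - \frac{2}{19 + 7 \cdot 107 \cdot 1 \left(-1\right)} = \left(-1481 + 980\right) - \frac{2}{19 + 7 \cdot 107 \left(-1\right)} = -501 - \frac{2}{19 - 749} = -501 - \frac{2}{-730} = -501 - - \frac{1}{365} = -501 + \frac{1}{365} = - \frac{182864}{365}$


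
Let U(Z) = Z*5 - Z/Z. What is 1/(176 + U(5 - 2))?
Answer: 1/190 ≈ 0.0052632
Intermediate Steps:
U(Z) = -1 + 5*Z (U(Z) = 5*Z - 1*1 = 5*Z - 1 = -1 + 5*Z)
1/(176 + U(5 - 2)) = 1/(176 + (-1 + 5*(5 - 2))) = 1/(176 + (-1 + 5*3)) = 1/(176 + (-1 + 15)) = 1/(176 + 14) = 1/190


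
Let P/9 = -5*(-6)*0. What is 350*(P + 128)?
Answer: 44800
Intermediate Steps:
P = 0 (P = 9*(-5*(-6)*0) = 9*(30*0) = 9*0 = 0)
350*(P + 128) = 350*(0 + 128) = 350*128 = 44800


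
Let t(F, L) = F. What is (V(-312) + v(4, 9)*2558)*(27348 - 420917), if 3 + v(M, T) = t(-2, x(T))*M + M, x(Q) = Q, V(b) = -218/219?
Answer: 1543432784608/219 ≈ 7.0476e+9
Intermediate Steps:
V(b) = -218/219 (V(b) = -218*1/219 = -218/219)
v(M, T) = -3 - M (v(M, T) = -3 + (-2*M + M) = -3 - M)
(V(-312) + v(4, 9)*2558)*(27348 - 420917) = (-218/219 + (-3 - 1*4)*2558)*(27348 - 420917) = (-218/219 + (-3 - 4)*2558)*(-393569) = (-218/219 - 7*2558)*(-393569) = (-218/219 - 17906)*(-393569) = -3921632/219*(-393569) = 1543432784608/219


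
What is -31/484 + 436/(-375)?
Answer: -222649/181500 ≈ -1.2267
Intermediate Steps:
-31/484 + 436/(-375) = -31*1/484 + 436*(-1/375) = -31/484 - 436/375 = -222649/181500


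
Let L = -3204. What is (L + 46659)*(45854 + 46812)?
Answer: 4026801030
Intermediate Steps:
(L + 46659)*(45854 + 46812) = (-3204 + 46659)*(45854 + 46812) = 43455*92666 = 4026801030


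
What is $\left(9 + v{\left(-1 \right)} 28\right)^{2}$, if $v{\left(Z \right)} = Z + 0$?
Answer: $361$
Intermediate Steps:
$v{\left(Z \right)} = Z$
$\left(9 + v{\left(-1 \right)} 28\right)^{2} = \left(9 - 28\right)^{2} = \left(-19\right)^{2} = 361$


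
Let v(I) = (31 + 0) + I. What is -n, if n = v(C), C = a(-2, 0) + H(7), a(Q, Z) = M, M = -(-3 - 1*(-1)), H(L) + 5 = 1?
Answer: -29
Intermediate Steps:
H(L) = -4 (H(L) = -5 + 1 = -4)
M = 2 (M = -(-3 + 1) = -1*(-2) = 2)
a(Q, Z) = 2
C = -2 (C = 2 - 4 = -2)
v(I) = 31 + I
n = 29 (n = 31 - 2 = 29)
-n = -1*29 = -29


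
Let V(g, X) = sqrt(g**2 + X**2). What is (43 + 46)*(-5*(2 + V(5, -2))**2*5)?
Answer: -73425 - 8900*sqrt(29) ≈ -1.2135e+5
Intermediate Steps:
V(g, X) = sqrt(X**2 + g**2)
(43 + 46)*(-5*(2 + V(5, -2))**2*5) = (43 + 46)*(-5*(2 + sqrt((-2)**2 + 5**2))**2*5) = 89*(-5*(2 + sqrt(4 + 25))**2*5) = 89*(-5*(2 + sqrt(29))**2*5) = 89*(-25*(2 + sqrt(29))**2) = -2225*(2 + sqrt(29))**2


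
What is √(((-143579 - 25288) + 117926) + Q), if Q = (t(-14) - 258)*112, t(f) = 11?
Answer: I*√78605 ≈ 280.37*I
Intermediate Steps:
Q = -27664 (Q = (11 - 258)*112 = -247*112 = -27664)
√(((-143579 - 25288) + 117926) + Q) = √(((-143579 - 25288) + 117926) - 27664) = √((-168867 + 117926) - 27664) = √(-50941 - 27664) = √(-78605) = I*√78605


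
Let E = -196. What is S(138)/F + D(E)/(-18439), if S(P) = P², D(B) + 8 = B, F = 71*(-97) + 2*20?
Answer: -349755528/126251833 ≈ -2.7703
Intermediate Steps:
F = -6847 (F = -6887 + 40 = -6847)
D(B) = -8 + B
S(138)/F + D(E)/(-18439) = 138²/(-6847) + (-8 - 196)/(-18439) = 19044*(-1/6847) - 204*(-1/18439) = -19044/6847 + 204/18439 = -349755528/126251833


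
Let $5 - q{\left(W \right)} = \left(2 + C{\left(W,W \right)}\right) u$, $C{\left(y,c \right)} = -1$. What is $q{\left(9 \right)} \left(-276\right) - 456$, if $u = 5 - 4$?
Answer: $-1560$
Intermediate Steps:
$u = 1$
$q{\left(W \right)} = 4$ ($q{\left(W \right)} = 5 - \left(2 - 1\right) 1 = 5 - 1 \cdot 1 = 5 - 1 = 4$)
$q{\left(9 \right)} \left(-276\right) - 456 = 4 \left(-276\right) - 456 = -1104 - 456 = -1560$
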